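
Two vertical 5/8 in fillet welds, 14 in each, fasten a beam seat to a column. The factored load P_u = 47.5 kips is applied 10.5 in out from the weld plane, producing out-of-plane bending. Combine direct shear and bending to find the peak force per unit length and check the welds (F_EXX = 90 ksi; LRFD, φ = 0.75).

L_w = 2 × 14 = 28 in; section modulus (unit throat) S = 2 × L²/6 = 65.33 in².
Direct shear f_v = P/L_w = 47.5/28 = 1.696 kip/in.
Moment M = P × e = 47.5 × 10.5 = 498.75 kip·in; bending f_b = M/S = 7.634 kip/in.
f_max = √(f_v² + f_b²) = √(1.696² + 7.634²) = 7.82 kip/in.
φr_n = 0.75 × 0.6 × 90 × (0.707 × 0.625) = 17.9 kip/in → adequate.

f_max ≈ 7.82 kip/in; adequate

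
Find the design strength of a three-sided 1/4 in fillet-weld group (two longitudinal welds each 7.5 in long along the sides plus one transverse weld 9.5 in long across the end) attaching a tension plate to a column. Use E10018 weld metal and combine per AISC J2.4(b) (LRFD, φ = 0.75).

E100XX → F_EXX = 100 ksi.
t_e = 0.707 × 0.25 = 0.1767 in.
R_nwl = 0.6 × 100 × 0.1767 × 15 = 159.1 kips (longitudinal, 2 welds).
R_nwt = 0.6 × 100 × 0.1767 × 9.5 = 100.7 kips (transverse, base value).
(i) R_nwl + R_nwt = 259.8 kips; (ii) 0.85 R_nwl + 1.5 R_nwt = 286.3 kips.
R_n = max = 286.3 kips [governs: (ii)]; φR_n = 214.8 kips.

φR_n ≈ 215 kips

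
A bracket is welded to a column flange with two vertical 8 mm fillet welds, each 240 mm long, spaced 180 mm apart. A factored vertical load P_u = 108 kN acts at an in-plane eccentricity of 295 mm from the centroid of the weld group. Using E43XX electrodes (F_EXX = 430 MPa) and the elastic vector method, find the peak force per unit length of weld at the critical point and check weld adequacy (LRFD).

Total weld length L_w = 480 mm. Treat welds as unit-width lines.
Polar moment about centroid: J = 2[d³/12 + d(b/2)²] = 2[240³/12 + 240×90²] = 6192000 mm³.
Direct shear f_v = P/L_w = 108×10³ / 480 = 225 N/mm (vertical).
Torsion M = P·e = 108×10³ × 295 = 31860000 N·mm.
Critical point at (x, y) = (90, 120) from centroid. f_tx = M·y/J = 617.4 N/mm; f_ty = M·x/J = 463.1 N/mm.
Resultant f_max = √[f_tx² + (f_v + f_ty)²] = √[617.4² + (225 + 463.1)²] = 924.5 N/mm.
Capacity per unit length: φr_n = 0.75 × 0.6 × 430 × (0.707 × 8) = 1094 N/mm.
924.5 ≤ 1094 → adequate.

f_max ≈ 924 N/mm; adequate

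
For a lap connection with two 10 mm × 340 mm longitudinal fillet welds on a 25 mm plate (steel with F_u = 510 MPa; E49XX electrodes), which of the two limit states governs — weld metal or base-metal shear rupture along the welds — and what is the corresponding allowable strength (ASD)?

R_n/Ω ≈ 707 kN (weld metal governs)

E49XX → F_EXX = 490 MPa.
t_e = 0.707 × 10 = 7.07 mm; L = 680 mm.
Weld metal: R_n/Ω = (1/2.0) × 0.6 × 490 × 7.07 × 680 × 10⁻³ = 706.7 kN.
Base metal (shear rupture): R_n/Ω = (1/2.0) × 0.6 × 510 × 25 × 680 × 10⁻³ = 2601 kN.
Governing: weld metal.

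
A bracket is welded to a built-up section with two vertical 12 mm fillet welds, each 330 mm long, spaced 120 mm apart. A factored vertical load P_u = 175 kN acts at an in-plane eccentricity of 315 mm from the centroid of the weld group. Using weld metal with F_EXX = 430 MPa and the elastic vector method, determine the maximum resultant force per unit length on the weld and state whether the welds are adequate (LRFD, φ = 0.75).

f_max ≈ 1270 N/mm; adequate

Total weld length L_w = 660 mm. Treat welds as unit-width lines.
Polar moment about centroid: J = 2[d³/12 + d(b/2)²] = 2[330³/12 + 330×60²] = 8366000 mm³.
Direct shear f_v = P/L_w = 175×10³ / 660 = 265.2 N/mm (vertical).
Torsion M = P·e = 175×10³ × 315 = 55125000 N·mm.
Critical point at (x, y) = (60, 165) from centroid. f_tx = M·y/J = 1087 N/mm; f_ty = M·x/J = 395.4 N/mm.
Resultant f_max = √[f_tx² + (f_v + f_ty)²] = √[1087² + (265.2 + 395.4)²] = 1272 N/mm.
Capacity per unit length: φr_n = 0.75 × 0.6 × 430 × (0.707 × 12) = 1642 N/mm.
1272 ≤ 1642 → adequate.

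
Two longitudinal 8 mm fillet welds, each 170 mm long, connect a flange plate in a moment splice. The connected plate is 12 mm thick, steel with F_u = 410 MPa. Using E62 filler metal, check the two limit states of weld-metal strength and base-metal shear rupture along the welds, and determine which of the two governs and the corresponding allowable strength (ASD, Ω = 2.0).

E62XX → F_EXX = 620 MPa.
t_e = 0.707 × 8 = 5.656 mm; L = 340 mm.
Weld metal: R_n/Ω = (1/2.0) × 0.6 × 620 × 5.656 × 340 × 10⁻³ = 357.7 kN.
Base metal (shear rupture): R_n/Ω = (1/2.0) × 0.6 × 410 × 12 × 340 × 10⁻³ = 501.8 kN.
Governing: weld metal.

R_n/Ω ≈ 358 kN (weld metal governs)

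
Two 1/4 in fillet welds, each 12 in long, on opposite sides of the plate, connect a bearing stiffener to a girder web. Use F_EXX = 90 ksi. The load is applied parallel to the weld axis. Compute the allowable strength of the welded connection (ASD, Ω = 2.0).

R_n/Ω ≈ 115 kip

Effective throat t_e = 0.707 × 0.25 = 0.1767 in.
Total length L = 24 in; A_we = 0.1767 × 24 = 4.242 in².
F_nw = 0.6 F_EXX = 0.6 × 90 = 54 ksi.
R_n = 54 × 4.242 = 229.1 kip; R_n/Ω = 229.1/2.0 = 114.5 kip.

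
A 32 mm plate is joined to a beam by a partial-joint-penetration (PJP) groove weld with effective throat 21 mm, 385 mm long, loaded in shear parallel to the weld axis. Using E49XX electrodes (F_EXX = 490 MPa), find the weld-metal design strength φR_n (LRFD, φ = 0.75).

Effective throat (given) t_e = 21 mm.
A_we = 21 × 385 = 8085 mm².
F_nw = 0.6 F_EXX = 294 MPa.
φR_n = 0.75 × 294 × 8085 × 10⁻³ = 1783 kN.

φR_n ≈ 1780 kN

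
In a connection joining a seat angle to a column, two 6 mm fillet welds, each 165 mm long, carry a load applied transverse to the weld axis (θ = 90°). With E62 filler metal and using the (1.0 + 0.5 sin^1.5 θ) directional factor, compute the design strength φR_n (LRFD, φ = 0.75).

E62XX → F_EXX = 620 MPa.
t_e = 0.707 × 6 = 4.242 mm; A_we = 4.242 × 330 = 1400 mm².
Directional factor: 1.0 + 0.5 sin^1.5(90°) = 1.5.
F_nw = 0.6 × 620 × 1.5 = 558 MPa.
φR_n = 0.75 × 558 × 1400 × 10⁻³ = 585.8 kN.

φR_n ≈ 586 kN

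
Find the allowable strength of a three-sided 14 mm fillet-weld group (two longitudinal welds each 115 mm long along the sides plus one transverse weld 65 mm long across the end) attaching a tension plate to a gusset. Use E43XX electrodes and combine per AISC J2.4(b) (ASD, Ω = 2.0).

E43XX → F_EXX = 430 MPa.
t_e = 0.707 × 14 = 9.898 mm.
R_nwl = 0.6 × 430 × 9.898 × 230 × 10⁻³ = 587.3 kN (longitudinal, 2 welds).
R_nwt = 0.6 × 430 × 9.898 × 65 × 10⁻³ = 166 kN (transverse, base value).
(i) R_nwl + R_nwt = 753.3 kN; (ii) 0.85 R_nwl + 1.5 R_nwt = 748.2 kN.
R_n = max = 753.3 kN [governs: (i)]; R_n/Ω = 376.7 kN.

R_n/Ω ≈ 377 kN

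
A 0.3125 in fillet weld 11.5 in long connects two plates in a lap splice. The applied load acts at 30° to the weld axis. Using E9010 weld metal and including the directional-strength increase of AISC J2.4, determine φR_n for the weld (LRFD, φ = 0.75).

φR_n ≈ 121 kip

E90XX → F_EXX = 90 ksi.
t_e = 0.707 × 0.3125 = 0.2209 in; A_we = 0.2209 × 11.5 = 2.541 in².
Directional factor: 1.0 + 0.5 sin^1.5(30°) = 1.177.
F_nw = 0.6 × 90 × 1.177 = 63.55 ksi.
φR_n = 0.75 × 63.55 × 2.541 = 121.1 kip.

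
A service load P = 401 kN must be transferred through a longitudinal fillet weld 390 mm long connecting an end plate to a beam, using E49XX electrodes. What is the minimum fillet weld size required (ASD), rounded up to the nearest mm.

E49XX → F_EXX = 490 MPa.
Total weld length L = 390 mm.
Required throat t_e = P × Ω / (0.6 F_EXX × L) = 401 × 2.0 / (0.6 × 490 × 390 × 10⁻³) = 6.995 mm.
Required leg w = t_e / 0.707 = 9.893 mm → use 10 mm.

w = 10 mm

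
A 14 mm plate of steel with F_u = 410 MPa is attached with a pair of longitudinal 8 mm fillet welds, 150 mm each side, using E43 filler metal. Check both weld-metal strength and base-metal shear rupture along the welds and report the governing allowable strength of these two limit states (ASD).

E43XX → F_EXX = 430 MPa.
t_e = 0.707 × 8 = 5.656 mm; L = 300 mm.
Weld metal: R_n/Ω = (1/2.0) × 0.6 × 430 × 5.656 × 300 × 10⁻³ = 218.9 kN.
Base metal (shear rupture): R_n/Ω = (1/2.0) × 0.6 × 410 × 14 × 300 × 10⁻³ = 516.6 kN.
Governing: weld metal.

R_n/Ω ≈ 219 kN (weld metal governs)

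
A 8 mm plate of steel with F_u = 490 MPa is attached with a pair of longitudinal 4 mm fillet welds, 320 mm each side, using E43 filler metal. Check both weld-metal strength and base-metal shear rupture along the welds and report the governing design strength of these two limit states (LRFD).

φR_n ≈ 350 kN (weld metal governs)

E43XX → F_EXX = 430 MPa.
t_e = 0.707 × 4 = 2.828 mm; L = 640 mm.
Weld metal: φR_n = 0.75 × 0.6 × 430 × 2.828 × 640 × 10⁻³ = 350.2 kN.
Base metal (shear rupture): φR_n = 0.75 × 0.6 × 490 × 8 × 640 × 10⁻³ = 1129 kN.
Governing: weld metal.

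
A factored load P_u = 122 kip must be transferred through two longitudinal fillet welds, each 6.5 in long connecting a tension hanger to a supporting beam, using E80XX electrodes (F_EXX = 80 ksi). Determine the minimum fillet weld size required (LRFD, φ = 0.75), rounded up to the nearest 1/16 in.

w = 3/8 in

Total weld length L = 13 in.
Required throat t_e = P_u / (φ × 0.6 F_EXX × L) = 122 / (0.75 × 0.6 × 80 × 13) = 0.2607 in.
Required leg w = t_e / 0.707 = 0.3687 in → use 3/8 in.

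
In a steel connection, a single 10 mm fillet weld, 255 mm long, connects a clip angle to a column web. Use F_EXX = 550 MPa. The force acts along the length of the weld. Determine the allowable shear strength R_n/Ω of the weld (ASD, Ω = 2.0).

Effective throat t_e = 0.707 × 10 = 7.07 mm.
Total length L = 255 mm; A_we = 7.07 × 255 = 1803 mm².
F_nw = 0.6 F_EXX = 0.6 × 550 = 330 MPa.
R_n = 330 × 1803 × 10⁻³ = 594.9 kN; R_n/Ω = 594.9/2.0 = 297.5 kN.

R_n/Ω ≈ 297 kN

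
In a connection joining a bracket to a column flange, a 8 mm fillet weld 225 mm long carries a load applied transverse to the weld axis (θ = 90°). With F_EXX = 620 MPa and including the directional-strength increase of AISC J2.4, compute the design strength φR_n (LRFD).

t_e = 0.707 × 8 = 5.656 mm; A_we = 5.656 × 225 = 1273 mm².
Directional factor: 1.0 + 0.5 sin^1.5(90°) = 1.5.
F_nw = 0.6 × 620 × 1.5 = 558 MPa.
φR_n = 0.75 × 558 × 1273 × 10⁻³ = 532.6 kN.

φR_n ≈ 533 kN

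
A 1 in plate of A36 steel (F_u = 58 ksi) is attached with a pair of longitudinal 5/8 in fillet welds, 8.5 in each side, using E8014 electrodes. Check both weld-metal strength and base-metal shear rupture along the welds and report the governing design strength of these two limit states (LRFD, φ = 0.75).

φR_n ≈ 270 kips (weld metal governs)

E80XX → F_EXX = 80 ksi.
t_e = 0.707 × 0.625 = 0.4419 in; L = 17 in.
Weld metal: φR_n = 0.75 × 0.6 × 80 × 0.4419 × 17 = 270.4 kips.
Base metal (shear rupture): φR_n = 0.75 × 0.6 × 58 × 1 × 17 = 443.7 kips.
Governing: weld metal.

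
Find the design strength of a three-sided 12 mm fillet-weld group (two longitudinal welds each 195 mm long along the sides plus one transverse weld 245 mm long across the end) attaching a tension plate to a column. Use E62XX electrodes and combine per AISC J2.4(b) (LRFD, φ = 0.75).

φR_n ≈ 1650 kN

E62XX → F_EXX = 620 MPa.
t_e = 0.707 × 12 = 8.484 mm.
R_nwl = 0.6 × 620 × 8.484 × 390 × 10⁻³ = 1231 kN (longitudinal, 2 welds).
R_nwt = 0.6 × 620 × 8.484 × 245 × 10⁻³ = 773.2 kN (transverse, base value).
(i) R_nwl + R_nwt = 2004 kN; (ii) 0.85 R_nwl + 1.5 R_nwt = 2206 kN.
R_n = max = 2206 kN [governs: (ii)]; φR_n = 1655 kN.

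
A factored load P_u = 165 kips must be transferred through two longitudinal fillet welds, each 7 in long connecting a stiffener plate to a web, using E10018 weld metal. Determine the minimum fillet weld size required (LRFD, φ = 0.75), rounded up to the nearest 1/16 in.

w = 3/8 in

E100XX → F_EXX = 100 ksi.
Total weld length L = 14 in.
Required throat t_e = P_u / (φ × 0.6 F_EXX × L) = 165 / (0.75 × 0.6 × 100 × 14) = 0.2619 in.
Required leg w = t_e / 0.707 = 0.3704 in → use 3/8 in.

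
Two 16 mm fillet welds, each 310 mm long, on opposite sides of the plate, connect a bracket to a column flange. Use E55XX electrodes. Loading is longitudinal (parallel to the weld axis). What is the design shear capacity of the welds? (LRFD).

E55XX → F_EXX = 550 MPa.
Effective throat t_e = 0.707 × 16 = 11.31 mm.
Total length L = 620 mm; A_we = 11.31 × 620 = 7013 mm².
F_nw = 0.6 F_EXX = 0.6 × 550 = 330 MPa.
φR_n = 0.75 × 330 × 7013 × 10⁻³ = 1736 kN.

φR_n ≈ 1740 kN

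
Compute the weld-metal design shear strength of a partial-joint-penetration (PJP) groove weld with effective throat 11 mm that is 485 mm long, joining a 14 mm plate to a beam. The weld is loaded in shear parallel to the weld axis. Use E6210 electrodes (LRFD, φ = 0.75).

φR_n ≈ 1490 kN

E62XX → F_EXX = 620 MPa.
Effective throat (given) t_e = 11 mm.
A_we = 11 × 485 = 5335 mm².
F_nw = 0.6 F_EXX = 372 MPa.
φR_n = 0.75 × 372 × 5335 × 10⁻³ = 1488 kN.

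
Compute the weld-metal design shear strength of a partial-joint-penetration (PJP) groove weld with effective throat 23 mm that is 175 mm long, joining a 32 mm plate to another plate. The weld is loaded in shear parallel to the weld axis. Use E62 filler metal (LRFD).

E62XX → F_EXX = 620 MPa.
Effective throat (given) t_e = 23 mm.
A_we = 23 × 175 = 4025 mm².
F_nw = 0.6 F_EXX = 372 MPa.
φR_n = 0.75 × 372 × 4025 × 10⁻³ = 1123 kN.

φR_n ≈ 1120 kN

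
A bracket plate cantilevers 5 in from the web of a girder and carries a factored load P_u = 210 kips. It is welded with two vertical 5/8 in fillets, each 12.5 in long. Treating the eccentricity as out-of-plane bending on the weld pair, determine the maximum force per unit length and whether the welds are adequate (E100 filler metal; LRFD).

E100XX → F_EXX = 100 ksi.
L_w = 2 × 12.5 = 25 in; section modulus (unit throat) S = 2 × L²/6 = 52.08 in².
Direct shear f_v = P/L_w = 210/25 = 8.4 kip/in.
Moment M = P × e = 210 × 5 = 1050 kip·in; bending f_b = M/S = 20.16 kip/in.
f_max = √(f_v² + f_b²) = √(8.4² + 20.16²) = 21.84 kip/in.
φr_n = 0.75 × 0.6 × 100 × (0.707 × 0.625) = 19.88 kip/in → NOT adequate.

f_max ≈ 21.8 kip/in; NOT adequate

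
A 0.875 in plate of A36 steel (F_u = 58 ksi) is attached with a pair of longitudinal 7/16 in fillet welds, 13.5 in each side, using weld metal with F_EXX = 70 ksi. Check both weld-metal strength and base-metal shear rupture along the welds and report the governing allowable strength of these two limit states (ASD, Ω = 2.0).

t_e = 0.707 × 0.4375 = 0.3093 in; L = 27 in.
Weld metal: R_n/Ω = (1/2.0) × 0.6 × 70 × 0.3093 × 27 = 175.4 kips.
Base metal (shear rupture): R_n/Ω = (1/2.0) × 0.6 × 58 × 0.875 × 27 = 411.1 kips.
Governing: weld metal.

R_n/Ω ≈ 175 kips (weld metal governs)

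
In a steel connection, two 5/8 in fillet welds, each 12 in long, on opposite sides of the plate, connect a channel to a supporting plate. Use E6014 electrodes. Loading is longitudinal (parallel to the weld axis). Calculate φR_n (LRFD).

E60XX → F_EXX = 60 ksi.
Effective throat t_e = 0.707 × 0.625 = 0.4419 in.
Total length L = 24 in; A_we = 0.4419 × 24 = 10.6 in².
F_nw = 0.6 F_EXX = 0.6 × 60 = 36 ksi.
φR_n = 0.75 × 36 × 10.6 = 286.3 kips.

φR_n ≈ 286 kips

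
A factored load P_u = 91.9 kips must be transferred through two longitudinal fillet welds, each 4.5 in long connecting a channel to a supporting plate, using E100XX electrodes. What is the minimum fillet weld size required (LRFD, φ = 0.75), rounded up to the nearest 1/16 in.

w = 3/8 in

E100XX → F_EXX = 100 ksi.
Total weld length L = 9 in.
Required throat t_e = P_u / (φ × 0.6 F_EXX × L) = 91.9 / (0.75 × 0.6 × 100 × 9) = 0.2269 in.
Required leg w = t_e / 0.707 = 0.321 in → use 3/8 in.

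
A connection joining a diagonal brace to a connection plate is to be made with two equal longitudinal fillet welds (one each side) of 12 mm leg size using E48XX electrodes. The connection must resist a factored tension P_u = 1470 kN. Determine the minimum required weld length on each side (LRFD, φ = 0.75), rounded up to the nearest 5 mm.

L = 405 mm on each side

E48XX → F_EXX = 480 MPa.
Throat t_e = 0.707 × 12 = 8.484 mm.
φr_n = 0.75 × 0.6 × 480 × 8.484 × 10⁻³ = 1.833 kN/mm.
L_req = P_u / φr_n = 1470 / 1.833 = 802.2 mm total.
Per side: 802.2 / 2 = 401.1 mm.
Round up → use L = 405 mm on each side.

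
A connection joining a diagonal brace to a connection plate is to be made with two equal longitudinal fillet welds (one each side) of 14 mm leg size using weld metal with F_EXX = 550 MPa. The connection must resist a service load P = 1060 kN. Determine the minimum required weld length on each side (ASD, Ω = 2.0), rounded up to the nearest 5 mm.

Throat t_e = 0.707 × 14 = 9.898 mm.
r_n/Ω = (0.6 × 550 × 9.898) / 2.0 = 1633 N/mm = 1.633 kN/mm.
L_req = P / (r_n/Ω) = 1060 / 1.633 = 649 mm total.
Per side: 649 / 2 = 324.5 mm.
Round up → use L = 325 mm on each side.

L = 325 mm on each side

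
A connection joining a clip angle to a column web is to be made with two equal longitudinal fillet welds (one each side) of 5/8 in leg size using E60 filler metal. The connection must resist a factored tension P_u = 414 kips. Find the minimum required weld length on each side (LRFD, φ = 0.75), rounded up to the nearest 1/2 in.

L = 17.5 in on each side

E60XX → F_EXX = 60 ksi.
Throat t_e = 0.707 × 0.625 = 0.4419 in.
φr_n = 0.75 × 0.6 × 60 × 0.4419 = 11.93 kips/in.
L_req = P_u / φr_n = 414 / 11.93 = 34.7 in total.
Per side: 34.7 / 2 = 17.35 in.
Round up → use L = 17.5 in on each side.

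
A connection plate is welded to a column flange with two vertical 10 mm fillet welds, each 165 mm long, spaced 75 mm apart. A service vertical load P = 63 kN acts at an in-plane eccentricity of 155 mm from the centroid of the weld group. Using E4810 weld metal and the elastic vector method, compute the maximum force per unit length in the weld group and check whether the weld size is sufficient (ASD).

f_max ≈ 827 N/mm; adequate

E48XX → F_EXX = 480 MPa.
Total weld length L_w = 330 mm. Treat welds as unit-width lines.
Polar moment about centroid: J = 2[d³/12 + d(b/2)²] = 2[165³/12 + 165×37.5²] = 1213000 mm³.
Direct shear f_v = P/L_w = 63×10³ / 330 = 190.9 N/mm (vertical).
Torsion M = P·e = 63×10³ × 155 = 9765000 N·mm.
Critical point at (x, y) = (37.5, 82.5) from centroid. f_tx = M·y/J = 664.3 N/mm; f_ty = M·x/J = 301.9 N/mm.
Resultant f_max = √[f_tx² + (f_v + f_ty)²] = √[664.3² + (190.9 + 301.9)²] = 827.2 N/mm.
Capacity per unit length: r_n/Ω = (1/2.0) × 0.6 × 480 × (0.707 × 10) = 1018 N/mm.
827.2 ≤ 1018 → adequate.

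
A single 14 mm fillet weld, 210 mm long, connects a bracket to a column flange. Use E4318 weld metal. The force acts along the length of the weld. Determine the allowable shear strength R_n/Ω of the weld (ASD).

R_n/Ω ≈ 268 kN

E43XX → F_EXX = 430 MPa.
Effective throat t_e = 0.707 × 14 = 9.898 mm.
Total length L = 210 mm; A_we = 9.898 × 210 = 2079 mm².
F_nw = 0.6 F_EXX = 0.6 × 430 = 258 MPa.
R_n = 258 × 2079 × 10⁻³ = 536.3 kN; R_n/Ω = 536.3/2.0 = 268.1 kN.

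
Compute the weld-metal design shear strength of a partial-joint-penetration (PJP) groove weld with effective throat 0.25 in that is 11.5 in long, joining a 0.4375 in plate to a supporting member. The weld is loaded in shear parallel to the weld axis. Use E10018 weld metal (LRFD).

E100XX → F_EXX = 100 ksi.
Effective throat (given) t_e = 0.25 in.
A_we = 0.25 × 11.5 = 2.875 in².
F_nw = 0.6 F_EXX = 60 ksi.
φR_n = 0.75 × 60 × 2.875 = 129.4 kips.

φR_n ≈ 129 kips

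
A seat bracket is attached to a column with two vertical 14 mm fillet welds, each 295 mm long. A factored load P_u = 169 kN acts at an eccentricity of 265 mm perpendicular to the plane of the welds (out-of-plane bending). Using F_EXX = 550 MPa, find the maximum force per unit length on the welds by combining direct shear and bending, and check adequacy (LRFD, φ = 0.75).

L_w = 2 × 295 = 590 mm; section modulus (unit throat) S = 2 × L²/6 = 29010 mm².
Direct shear f_v = P/L_w = 169×10³/590 = 286.4 N/mm.
Moment M = P × e = 169×10³ × 265 = 44785000 N·mm; bending f_b = M/S = 1544 N/mm.
f_max = √(f_v² + f_b²) = √(286.4² + 1544²) = 1570 N/mm.
φr_n = 0.75 × 0.6 × 550 × (0.707 × 14) = 2450 N/mm → adequate.

f_max ≈ 1570 N/mm; adequate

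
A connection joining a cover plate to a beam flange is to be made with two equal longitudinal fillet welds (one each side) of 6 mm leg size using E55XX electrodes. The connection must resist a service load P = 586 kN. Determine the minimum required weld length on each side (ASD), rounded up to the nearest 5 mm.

L = 420 mm on each side

E55XX → F_EXX = 550 MPa.
Throat t_e = 0.707 × 6 = 4.242 mm.
r_n/Ω = (0.6 × 550 × 4.242) / 2.0 = 699.9 N/mm = 0.6999 kN/mm.
L_req = P / (r_n/Ω) = 586 / 0.6999 = 837.2 mm total.
Per side: 837.2 / 2 = 418.6 mm.
Round up → use L = 420 mm on each side.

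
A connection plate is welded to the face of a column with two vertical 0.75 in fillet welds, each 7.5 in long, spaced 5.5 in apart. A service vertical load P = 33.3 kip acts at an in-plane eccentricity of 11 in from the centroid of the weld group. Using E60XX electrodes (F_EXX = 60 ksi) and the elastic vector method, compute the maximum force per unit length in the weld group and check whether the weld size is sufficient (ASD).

Total weld length L_w = 15 in. Treat welds as unit-width lines.
Polar moment about centroid: J = 2[d³/12 + d(b/2)²] = 2[7.5³/12 + 7.5×2.75²] = 183.8 in³.
Direct shear f_v = P/L_w = 33.3 / 15 = 2.22 kip/in (vertical).
Torsion M = P·e = 33.3 × 11 = 366.3 kip·in.
Critical point at (x, y) = (2.75, 3.75) from centroid. f_tx = M·y/J = 7.476 kip/in; f_ty = M·x/J = 5.482 kip/in.
Resultant f_max = √[f_tx² + (f_v + f_ty)²] = √[7.476² + (2.22 + 5.482)²] = 10.73 kip/in.
Capacity per unit length: r_n/Ω = (1/2.0) × 0.6 × 60 × (0.707 × 0.75) = 9.544 kip/in.
10.73 > 9.544 → NOT adequate.

f_max ≈ 10.7 kip/in; NOT adequate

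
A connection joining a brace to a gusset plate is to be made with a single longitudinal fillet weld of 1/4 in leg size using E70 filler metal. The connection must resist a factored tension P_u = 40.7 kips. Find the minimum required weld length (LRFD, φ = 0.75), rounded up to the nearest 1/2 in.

L = 7.5 in

E70XX → F_EXX = 70 ksi.
Throat t_e = 0.707 × 0.25 = 0.1767 in.
φr_n = 0.75 × 0.6 × 70 × 0.1767 = 5.568 kips/in.
L_req = P_u / φr_n = 40.7 / 5.568 = 7.31 in total.
Round up → use L = 7.5 in.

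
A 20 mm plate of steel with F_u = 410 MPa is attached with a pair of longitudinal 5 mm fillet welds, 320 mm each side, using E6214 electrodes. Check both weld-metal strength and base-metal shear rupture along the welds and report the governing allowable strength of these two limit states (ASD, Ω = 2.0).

E62XX → F_EXX = 620 MPa.
t_e = 0.707 × 5 = 3.535 mm; L = 640 mm.
Weld metal: R_n/Ω = (1/2.0) × 0.6 × 620 × 3.535 × 640 × 10⁻³ = 420.8 kN.
Base metal (shear rupture): R_n/Ω = (1/2.0) × 0.6 × 410 × 20 × 640 × 10⁻³ = 1574 kN.
Governing: weld metal.

R_n/Ω ≈ 421 kN (weld metal governs)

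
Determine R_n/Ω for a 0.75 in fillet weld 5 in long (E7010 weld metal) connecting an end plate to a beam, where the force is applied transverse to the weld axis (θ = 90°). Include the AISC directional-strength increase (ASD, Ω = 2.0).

E70XX → F_EXX = 70 ksi.
t_e = 0.707 × 0.75 = 0.5302 in; A_we = 0.5302 × 5 = 2.651 in².
Directional factor: 1.0 + 0.5 sin^1.5(90°) = 1.5.
F_nw = 0.6 × 70 × 1.5 = 63 ksi.
R_n/Ω = (63 × 2.651) / 2.0 = 83.51 kips.

R_n/Ω ≈ 83.5 kips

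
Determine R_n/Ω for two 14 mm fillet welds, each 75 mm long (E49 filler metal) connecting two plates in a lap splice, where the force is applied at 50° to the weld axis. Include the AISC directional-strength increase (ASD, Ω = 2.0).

R_n/Ω ≈ 291 kN

E49XX → F_EXX = 490 MPa.
t_e = 0.707 × 14 = 9.898 mm; A_we = 9.898 × 150 = 1485 mm².
Directional factor: 1.0 + 0.5 sin^1.5(50°) = 1.335.
F_nw = 0.6 × 490 × 1.335 = 392.6 MPa.
R_n/Ω = (392.6 × 1485) / 2.0 × 10⁻³ = 291.4 kN.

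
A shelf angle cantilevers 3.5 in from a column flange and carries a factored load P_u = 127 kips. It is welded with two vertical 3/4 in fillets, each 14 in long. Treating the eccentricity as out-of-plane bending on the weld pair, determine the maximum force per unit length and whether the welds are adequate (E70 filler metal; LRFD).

E70XX → F_EXX = 70 ksi.
L_w = 2 × 14 = 28 in; section modulus (unit throat) S = 2 × L²/6 = 65.33 in².
Direct shear f_v = P/L_w = 127/28 = 4.536 kip/in.
Moment M = P × e = 127 × 3.5 = 444.5 kip·in; bending f_b = M/S = 6.804 kip/in.
f_max = √(f_v² + f_b²) = √(4.536² + 6.804²) = 8.177 kip/in.
φr_n = 0.75 × 0.6 × 70 × (0.707 × 0.75) = 16.7 kip/in → adequate.

f_max ≈ 8.18 kip/in; adequate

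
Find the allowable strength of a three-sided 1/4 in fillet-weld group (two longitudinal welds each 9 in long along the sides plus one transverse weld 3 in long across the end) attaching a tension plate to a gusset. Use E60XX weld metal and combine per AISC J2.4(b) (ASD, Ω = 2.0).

R_n/Ω ≈ 66.8 kip

E60XX → F_EXX = 60 ksi.
t_e = 0.707 × 0.25 = 0.1767 in.
R_nwl = 0.6 × 60 × 0.1767 × 18 = 114.5 kip (longitudinal, 2 welds).
R_nwt = 0.6 × 60 × 0.1767 × 3 = 19.09 kip (transverse, base value).
(i) R_nwl + R_nwt = 133.6 kip; (ii) 0.85 R_nwl + 1.5 R_nwt = 126 kip.
R_n = max = 133.6 kip [governs: (i)]; R_n/Ω = 66.81 kip.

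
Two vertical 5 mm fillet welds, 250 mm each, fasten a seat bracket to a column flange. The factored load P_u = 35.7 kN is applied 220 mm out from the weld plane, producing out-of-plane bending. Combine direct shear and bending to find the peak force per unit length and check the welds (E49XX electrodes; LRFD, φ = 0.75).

f_max ≈ 384 N/mm; adequate

E49XX → F_EXX = 490 MPa.
L_w = 2 × 250 = 500 mm; section modulus (unit throat) S = 2 × L²/6 = 20830 mm².
Direct shear f_v = P/L_w = 35.7×10³/500 = 71.4 N/mm.
Moment M = P × e = 35.7×10³ × 220 = 7854000 N·mm; bending f_b = M/S = 377 N/mm.
f_max = √(f_v² + f_b²) = √(71.4² + 377²) = 383.7 N/mm.
φr_n = 0.75 × 0.6 × 490 × (0.707 × 5) = 779.5 N/mm → adequate.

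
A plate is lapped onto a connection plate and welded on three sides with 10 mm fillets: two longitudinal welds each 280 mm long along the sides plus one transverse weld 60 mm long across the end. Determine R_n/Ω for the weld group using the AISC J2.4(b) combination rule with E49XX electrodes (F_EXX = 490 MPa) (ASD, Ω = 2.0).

t_e = 0.707 × 10 = 7.07 mm.
R_nwl = 0.6 × 490 × 7.07 × 560 × 10⁻³ = 1164 kN (longitudinal, 2 welds).
R_nwt = 0.6 × 490 × 7.07 × 60 × 10⁻³ = 124.7 kN (transverse, base value).
(i) R_nwl + R_nwt = 1289 kN; (ii) 0.85 R_nwl + 1.5 R_nwt = 1176 kN.
R_n = max = 1289 kN [governs: (i)]; R_n/Ω = 644.4 kN.

R_n/Ω ≈ 644 kN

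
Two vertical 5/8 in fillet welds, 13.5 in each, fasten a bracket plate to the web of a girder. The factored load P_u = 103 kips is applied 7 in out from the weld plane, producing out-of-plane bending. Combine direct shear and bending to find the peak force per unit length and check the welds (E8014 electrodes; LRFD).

f_max ≈ 12.5 kip/in; adequate

E80XX → F_EXX = 80 ksi.
L_w = 2 × 13.5 = 27 in; section modulus (unit throat) S = 2 × L²/6 = 60.75 in².
Direct shear f_v = P/L_w = 103/27 = 3.815 kip/in.
Moment M = P × e = 103 × 7 = 721 kip·in; bending f_b = M/S = 11.87 kip/in.
f_max = √(f_v² + f_b²) = √(3.815² + 11.87²) = 12.47 kip/in.
φr_n = 0.75 × 0.6 × 80 × (0.707 × 0.625) = 15.91 kip/in → adequate.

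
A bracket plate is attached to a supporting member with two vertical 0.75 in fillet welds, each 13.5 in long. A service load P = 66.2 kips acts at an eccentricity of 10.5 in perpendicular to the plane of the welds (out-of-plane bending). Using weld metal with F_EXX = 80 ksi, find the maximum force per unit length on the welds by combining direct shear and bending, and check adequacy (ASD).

L_w = 2 × 13.5 = 27 in; section modulus (unit throat) S = 2 × L²/6 = 60.75 in².
Direct shear f_v = P/L_w = 66.2/27 = 2.452 kip/in.
Moment M = P × e = 66.2 × 10.5 = 695.1 kip·in; bending f_b = M/S = 11.44 kip/in.
f_max = √(f_v² + f_b²) = √(2.452² + 11.44²) = 11.7 kip/in.
r_n/Ω = (1/2.0) × 0.6 × 80 × (0.707 × 0.75) = 12.73 kip/in → adequate.

f_max ≈ 11.7 kip/in; adequate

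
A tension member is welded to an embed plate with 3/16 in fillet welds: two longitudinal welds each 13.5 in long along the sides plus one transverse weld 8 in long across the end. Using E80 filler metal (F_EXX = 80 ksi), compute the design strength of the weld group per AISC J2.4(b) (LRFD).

t_e = 0.707 × 0.1875 = 0.1326 in.
R_nwl = 0.6 × 80 × 0.1326 × 27 = 171.8 kip (longitudinal, 2 welds).
R_nwt = 0.6 × 80 × 0.1326 × 8 = 50.9 kip (transverse, base value).
(i) R_nwl + R_nwt = 222.7 kip; (ii) 0.85 R_nwl + 1.5 R_nwt = 222.4 kip.
R_n = max = 222.7 kip [governs: (i)]; φR_n = 167 kip.

φR_n ≈ 167 kip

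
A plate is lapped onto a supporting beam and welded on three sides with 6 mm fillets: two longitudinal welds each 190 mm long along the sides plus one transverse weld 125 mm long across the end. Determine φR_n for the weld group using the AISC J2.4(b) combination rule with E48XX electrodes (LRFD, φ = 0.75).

φR_n ≈ 468 kN

E48XX → F_EXX = 480 MPa.
t_e = 0.707 × 6 = 4.242 mm.
R_nwl = 0.6 × 480 × 4.242 × 380 × 10⁻³ = 464.2 kN (longitudinal, 2 welds).
R_nwt = 0.6 × 480 × 4.242 × 125 × 10⁻³ = 152.7 kN (transverse, base value).
(i) R_nwl + R_nwt = 617 kN; (ii) 0.85 R_nwl + 1.5 R_nwt = 623.7 kN.
R_n = max = 623.7 kN [governs: (ii)]; φR_n = 467.8 kN.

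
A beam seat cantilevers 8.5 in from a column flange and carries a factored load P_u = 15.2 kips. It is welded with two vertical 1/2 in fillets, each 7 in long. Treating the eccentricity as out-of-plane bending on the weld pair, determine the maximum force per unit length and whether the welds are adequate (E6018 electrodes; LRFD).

E60XX → F_EXX = 60 ksi.
L_w = 2 × 7 = 14 in; section modulus (unit throat) S = 2 × L²/6 = 16.33 in².
Direct shear f_v = P/L_w = 15.2/14 = 1.086 kip/in.
Moment M = P × e = 15.2 × 8.5 = 129.2 kip·in; bending f_b = M/S = 7.91 kip/in.
f_max = √(f_v² + f_b²) = √(1.086² + 7.91²) = 7.984 kip/in.
φr_n = 0.75 × 0.6 × 60 × (0.707 × 0.5) = 9.544 kip/in → adequate.

f_max ≈ 7.98 kip/in; adequate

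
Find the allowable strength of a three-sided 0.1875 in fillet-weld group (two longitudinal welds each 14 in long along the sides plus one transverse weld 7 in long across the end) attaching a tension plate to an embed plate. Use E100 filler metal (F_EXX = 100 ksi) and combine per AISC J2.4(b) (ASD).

t_e = 0.707 × 0.1875 = 0.1326 in.
R_nwl = 0.6 × 100 × 0.1326 × 28 = 222.7 kips (longitudinal, 2 welds).
R_nwt = 0.6 × 100 × 0.1326 × 7 = 55.68 kips (transverse, base value).
(i) R_nwl + R_nwt = 278.4 kips; (ii) 0.85 R_nwl + 1.5 R_nwt = 272.8 kips.
R_n = max = 278.4 kips [governs: (i)]; R_n/Ω = 139.2 kips.

R_n/Ω ≈ 139 kips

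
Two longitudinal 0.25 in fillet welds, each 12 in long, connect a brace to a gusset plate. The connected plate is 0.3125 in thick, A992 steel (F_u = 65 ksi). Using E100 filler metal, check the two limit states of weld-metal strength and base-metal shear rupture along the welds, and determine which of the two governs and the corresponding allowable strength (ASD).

R_n/Ω ≈ 127 kips (weld metal governs)

E100XX → F_EXX = 100 ksi.
t_e = 0.707 × 0.25 = 0.1767 in; L = 24 in.
Weld metal: R_n/Ω = (1/2.0) × 0.6 × 100 × 0.1767 × 24 = 127.3 kips.
Base metal (shear rupture): R_n/Ω = (1/2.0) × 0.6 × 65 × 0.3125 × 24 = 146.2 kips.
Governing: weld metal.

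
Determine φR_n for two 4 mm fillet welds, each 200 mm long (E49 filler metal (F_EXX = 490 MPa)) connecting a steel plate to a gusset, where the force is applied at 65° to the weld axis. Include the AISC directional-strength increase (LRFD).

t_e = 0.707 × 4 = 2.828 mm; A_we = 2.828 × 400 = 1131 mm².
Directional factor: 1.0 + 0.5 sin^1.5(65°) = 1.431.
F_nw = 0.6 × 490 × 1.431 = 420.8 MPa.
φR_n = 0.75 × 420.8 × 1131 × 10⁻³ = 357 kN.

φR_n ≈ 357 kN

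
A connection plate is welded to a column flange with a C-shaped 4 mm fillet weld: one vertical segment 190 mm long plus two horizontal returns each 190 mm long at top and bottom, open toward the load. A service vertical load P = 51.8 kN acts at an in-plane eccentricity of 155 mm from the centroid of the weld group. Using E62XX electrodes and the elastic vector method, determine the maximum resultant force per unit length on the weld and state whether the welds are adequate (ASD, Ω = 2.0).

E62XX → F_EXX = 620 MPa.
Total weld length L_w = 570 mm. Treat welds as unit-width lines.
Centroid: x̄ = 2×190×95 / 570 = 63.33 mm from the vertical weld.
Polar moment about centroid: J = I_x + I_y = [190³/12 + 2×190×95²] + [190×63.33² + 2(190³/12 + 190×31.67²)] = 6287000 mm³.
Direct shear f_v = P/L_w = 51.8×10³ / 570 = 90.88 N/mm (vertical).
Torsion M = P·e = 51.8×10³ × 155 = 8029000 N·mm.
Critical point at (x, y) = (126.7, 95) from centroid. f_tx = M·y/J = 121.3 N/mm; f_ty = M·x/J = 161.8 N/mm.
Resultant f_max = √[f_tx² + (f_v + f_ty)²] = √[121.3² + (90.88 + 161.8)²] = 280.2 N/mm.
Capacity per unit length: r_n/Ω = (1/2.0) × 0.6 × 620 × (0.707 × 4) = 526 N/mm.
280.2 ≤ 526 → adequate.

f_max ≈ 280 N/mm; adequate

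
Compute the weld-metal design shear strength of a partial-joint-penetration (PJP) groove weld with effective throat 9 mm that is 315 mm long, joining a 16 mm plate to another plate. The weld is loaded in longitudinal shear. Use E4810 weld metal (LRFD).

E48XX → F_EXX = 480 MPa.
Effective throat (given) t_e = 9 mm.
A_we = 9 × 315 = 2835 mm².
F_nw = 0.6 F_EXX = 288 MPa.
φR_n = 0.75 × 288 × 2835 × 10⁻³ = 612.4 kN.

φR_n ≈ 612 kN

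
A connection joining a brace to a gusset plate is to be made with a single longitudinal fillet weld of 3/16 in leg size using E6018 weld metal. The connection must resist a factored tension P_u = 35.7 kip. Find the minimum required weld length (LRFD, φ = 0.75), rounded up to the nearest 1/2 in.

L = 10 in

E60XX → F_EXX = 60 ksi.
Throat t_e = 0.707 × 0.1875 = 0.1326 in.
φr_n = 0.75 × 0.6 × 60 × 0.1326 = 3.579 kip/in.
L_req = P_u / φr_n = 35.7 / 3.579 = 9.974 in total.
Round up → use L = 10 in.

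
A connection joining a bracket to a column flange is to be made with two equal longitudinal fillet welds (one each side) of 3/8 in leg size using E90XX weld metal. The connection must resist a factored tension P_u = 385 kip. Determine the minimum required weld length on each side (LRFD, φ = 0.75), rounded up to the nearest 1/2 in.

L = 18 in on each side

E90XX → F_EXX = 90 ksi.
Throat t_e = 0.707 × 0.375 = 0.2651 in.
φr_n = 0.75 × 0.6 × 90 × 0.2651 = 10.74 kip/in.
L_req = P_u / φr_n = 385 / 10.74 = 35.86 in total.
Per side: 35.86 / 2 = 17.93 in.
Round up → use L = 18 in on each side.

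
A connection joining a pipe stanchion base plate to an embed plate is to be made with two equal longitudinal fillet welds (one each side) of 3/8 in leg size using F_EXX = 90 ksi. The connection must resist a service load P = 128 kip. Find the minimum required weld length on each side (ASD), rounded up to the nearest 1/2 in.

L = 9 in on each side

Throat t_e = 0.707 × 0.375 = 0.2651 in.
r_n/Ω = (0.6 × 90 × 0.2651) / 2.0 = 7.158 kip/in.
L_req = P / (r_n/Ω) = 128 / 7.158 = 17.88 in total.
Per side: 17.88 / 2 = 8.941 in.
Round up → use L = 9 in on each side.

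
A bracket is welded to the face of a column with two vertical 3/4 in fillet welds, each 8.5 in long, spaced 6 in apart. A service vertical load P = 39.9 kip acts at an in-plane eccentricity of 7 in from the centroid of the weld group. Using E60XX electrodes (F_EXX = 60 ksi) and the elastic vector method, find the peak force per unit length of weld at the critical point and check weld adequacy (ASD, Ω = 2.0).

Total weld length L_w = 17 in. Treat welds as unit-width lines.
Polar moment about centroid: J = 2[d³/12 + d(b/2)²] = 2[8.5³/12 + 8.5×3²] = 255.4 in³.
Direct shear f_v = P/L_w = 39.9 / 17 = 2.347 kip/in (vertical).
Torsion M = P·e = 39.9 × 7 = 279.3 kip·in.
Critical point at (x, y) = (3, 4.25) from centroid. f_tx = M·y/J = 4.649 kip/in; f_ty = M·x/J = 3.281 kip/in.
Resultant f_max = √[f_tx² + (f_v + f_ty)²] = √[4.649² + (2.347 + 3.281)²] = 7.3 kip/in.
Capacity per unit length: r_n/Ω = (1/2.0) × 0.6 × 60 × (0.707 × 0.75) = 9.544 kip/in.
7.3 ≤ 9.544 → adequate.

f_max ≈ 7.3 kip/in; adequate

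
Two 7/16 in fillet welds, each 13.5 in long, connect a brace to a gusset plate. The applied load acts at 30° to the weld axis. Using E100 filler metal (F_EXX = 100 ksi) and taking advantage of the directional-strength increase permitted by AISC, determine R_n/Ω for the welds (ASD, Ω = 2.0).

t_e = 0.707 × 0.4375 = 0.3093 in; A_we = 0.3093 × 27 = 8.351 in².
Directional factor: 1.0 + 0.5 sin^1.5(30°) = 1.177.
F_nw = 0.6 × 100 × 1.177 = 70.61 ksi.
R_n/Ω = (70.61 × 8.351) / 2.0 = 294.8 kip.

R_n/Ω ≈ 295 kip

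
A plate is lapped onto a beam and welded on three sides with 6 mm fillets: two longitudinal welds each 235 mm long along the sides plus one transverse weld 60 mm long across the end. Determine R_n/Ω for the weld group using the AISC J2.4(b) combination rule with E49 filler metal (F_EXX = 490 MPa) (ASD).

R_n/Ω ≈ 330 kN

t_e = 0.707 × 6 = 4.242 mm.
R_nwl = 0.6 × 490 × 4.242 × 470 × 10⁻³ = 586.2 kN (longitudinal, 2 welds).
R_nwt = 0.6 × 490 × 4.242 × 60 × 10⁻³ = 74.83 kN (transverse, base value).
(i) R_nwl + R_nwt = 661 kN; (ii) 0.85 R_nwl + 1.5 R_nwt = 610.5 kN.
R_n = max = 661 kN [governs: (i)]; R_n/Ω = 330.5 kN.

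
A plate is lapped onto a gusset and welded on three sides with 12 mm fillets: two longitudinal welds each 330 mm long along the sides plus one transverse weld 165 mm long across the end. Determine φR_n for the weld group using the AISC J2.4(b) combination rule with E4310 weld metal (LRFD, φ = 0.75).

φR_n ≈ 1350 kN

E43XX → F_EXX = 430 MPa.
t_e = 0.707 × 12 = 8.484 mm.
R_nwl = 0.6 × 430 × 8.484 × 660 × 10⁻³ = 1445 kN (longitudinal, 2 welds).
R_nwt = 0.6 × 430 × 8.484 × 165 × 10⁻³ = 361.2 kN (transverse, base value).
(i) R_nwl + R_nwt = 1806 kN; (ii) 0.85 R_nwl + 1.5 R_nwt = 1770 kN.
R_n = max = 1806 kN [governs: (i)]; φR_n = 1354 kN.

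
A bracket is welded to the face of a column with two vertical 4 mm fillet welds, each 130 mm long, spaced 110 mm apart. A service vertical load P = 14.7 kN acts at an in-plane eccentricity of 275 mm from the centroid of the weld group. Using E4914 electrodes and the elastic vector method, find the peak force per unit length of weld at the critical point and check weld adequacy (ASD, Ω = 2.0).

E49XX → F_EXX = 490 MPa.
Total weld length L_w = 260 mm. Treat welds as unit-width lines.
Polar moment about centroid: J = 2[d³/12 + d(b/2)²] = 2[130³/12 + 130×55²] = 1153000 mm³.
Direct shear f_v = P/L_w = 14.7×10³ / 260 = 56.54 N/mm (vertical).
Torsion M = P·e = 14.7×10³ × 275 = 4042500 N·mm.
Critical point at (x, y) = (55, 65) from centroid. f_tx = M·y/J = 228 N/mm; f_ty = M·x/J = 192.9 N/mm.
Resultant f_max = √[f_tx² + (f_v + f_ty)²] = √[228² + (56.54 + 192.9)²] = 337.9 N/mm.
Capacity per unit length: r_n/Ω = (1/2.0) × 0.6 × 490 × (0.707 × 4) = 415.7 N/mm.
337.9 ≤ 415.7 → adequate.

f_max ≈ 338 N/mm; adequate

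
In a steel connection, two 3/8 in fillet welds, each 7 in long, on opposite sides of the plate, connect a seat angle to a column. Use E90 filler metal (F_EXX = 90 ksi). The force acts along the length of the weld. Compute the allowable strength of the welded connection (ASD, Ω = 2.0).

Effective throat t_e = 0.707 × 0.375 = 0.2651 in.
Total length L = 14 in; A_we = 0.2651 × 14 = 3.712 in².
F_nw = 0.6 F_EXX = 0.6 × 90 = 54 ksi.
R_n = 54 × 3.712 = 200.4 kips; R_n/Ω = 200.4/2.0 = 100.2 kips.

R_n/Ω ≈ 100 kips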